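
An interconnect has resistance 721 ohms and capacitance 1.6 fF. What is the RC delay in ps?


Step 1: tau = R * C
Step 2: tau = 721 * 1.6 fF = 721 * 1.6e-15 F
Step 3: tau = 1.1536e-12 s = 1.1536 ps

1.1536


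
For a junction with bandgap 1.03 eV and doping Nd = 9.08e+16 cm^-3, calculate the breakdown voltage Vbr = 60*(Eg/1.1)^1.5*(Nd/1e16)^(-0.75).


Step 1: Eg/1.1 = 1.03/1.1 = 0.936364
Step 2: (Eg/1.1)^1.5 = 0.936364^1.5 = 0.906081
Step 3: (Nd/1e16)^(-0.75) = (9.08)^(-0.75) = 0.191177
Step 4: Vbr = 60 * 0.906081 * 0.191177 = 10.4 V

10.4


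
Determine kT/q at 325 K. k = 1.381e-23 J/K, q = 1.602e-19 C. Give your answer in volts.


Step 1: kT = 1.381e-23 * 325 = 4.48825e-21 J
Step 2: Vt = kT/q = 4.48825e-21 / 1.602e-19
Step 3: Vt = 0.02802 V

0.02802


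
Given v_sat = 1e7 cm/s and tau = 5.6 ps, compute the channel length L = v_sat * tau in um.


Step 1: tau in seconds = 5.6 ps * 1e-12 = 5.6000e-12 s
Step 2: L = v_sat * tau = 1e7 * 5.6000e-12 = 5.6000e-05 cm
Step 3: L in um = 5.6000e-05 * 1e4 = 0.56 um

0.56


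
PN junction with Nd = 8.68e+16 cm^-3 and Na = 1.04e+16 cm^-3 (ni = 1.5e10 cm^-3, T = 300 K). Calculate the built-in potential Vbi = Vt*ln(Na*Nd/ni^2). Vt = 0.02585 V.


Step 1: Compute Na*Nd/ni^2 = 1.04e+16 * 8.68e+16 / (1.5e10)^2 = 4.0121e+12
Step 2: ln(4.0121e+12) = 29.0203
Step 3: Vbi = 0.02585 * 29.0203 = 0.75 V

0.75


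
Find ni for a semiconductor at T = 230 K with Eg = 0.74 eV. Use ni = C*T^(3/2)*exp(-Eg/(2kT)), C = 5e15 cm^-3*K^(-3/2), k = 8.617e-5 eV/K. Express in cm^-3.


Step 1: Compute kT = 8.617e-5 * 230 = 0.0198191 eV
Step 2: Exponent = -Eg/(2kT) = -0.74/(2*0.0198191) = -18.66886
Step 3: T^(3/2) = 230^1.5 = 3488.12
Step 4: ni = 5e15 * 3488.12 * exp(-18.66886) = 1.36e+11 cm^-3

1.36e+11


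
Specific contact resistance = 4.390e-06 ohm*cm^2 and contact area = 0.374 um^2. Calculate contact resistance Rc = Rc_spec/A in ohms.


Step 1: Convert area to cm^2: 0.374 um^2 = 3.7400e-09 cm^2
Step 2: Rc = Rc_spec / A = 4.390e-06 / 3.7400e-09
Step 3: Rc = 1.17e+03 ohms

1.17e+03


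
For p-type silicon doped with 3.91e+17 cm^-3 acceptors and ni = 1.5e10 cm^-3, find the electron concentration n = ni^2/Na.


Step 1: Majority hole concentration p ≈ Na = 3.91e+17 cm^-3
Step 2: n = ni^2 / Na = (1.5e10)^2 / 3.91e+17
Step 3: n = 5.75e+02 cm^-3

5.75e+02


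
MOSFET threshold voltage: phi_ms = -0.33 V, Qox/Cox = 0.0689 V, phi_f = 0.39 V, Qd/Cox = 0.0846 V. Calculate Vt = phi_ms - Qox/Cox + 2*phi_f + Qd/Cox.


Step 1: Vt = phi_ms - Qox/Cox + 2*phi_f + Qd/Cox
Step 2: Vt = -0.33 - 0.0689 + 2*0.39 + 0.0846
Step 3: Vt = -0.33 - 0.0689 + 0.78 + 0.0846
Step 4: Vt = 0.4657 V

0.4657


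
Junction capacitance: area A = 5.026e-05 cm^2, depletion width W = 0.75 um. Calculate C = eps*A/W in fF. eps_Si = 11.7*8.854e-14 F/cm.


Step 1: eps_Si = 11.7 * 8.854e-14 = 1.035918e-12 F/cm
Step 2: W in cm = 0.75 * 1e-4 = 7.50e-05 cm
Step 3: C = 1.035918e-12 * 5.026e-05 / 7.50e-05 = 6.942032e-13 F
Step 4: C = 694.2 fF

694.2


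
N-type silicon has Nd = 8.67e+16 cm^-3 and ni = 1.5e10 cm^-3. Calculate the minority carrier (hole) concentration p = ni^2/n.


Step 1: Since Nd >> ni, n ≈ Nd = 8.67e+16 cm^-3
Step 2: p = ni^2 / n = (1.5e10)^2 / 8.67e+16
Step 3: p = 2.25e20 / 8.67e+16 = 2.60e+03 cm^-3

2.60e+03


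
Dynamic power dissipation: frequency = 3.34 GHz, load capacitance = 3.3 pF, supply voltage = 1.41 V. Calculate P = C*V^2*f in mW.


Step 1: V^2 = 1.41^2 = 1.9881 V^2
Step 2: P = C*V^2*f = 3.3e-12 F * 1.9881 * 3.34e9 Hz
Step 3: P = 2.19128382e-02 W
Step 4: P = 21.913 mW

21.913


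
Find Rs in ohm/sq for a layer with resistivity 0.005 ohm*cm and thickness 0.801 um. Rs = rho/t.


Step 1: Convert thickness to cm: t = 0.801 um = 8.0100e-05 cm
Step 2: Rs = rho / t = 0.005 / 8.0100e-05
Step 3: Rs = 62.4 ohm/sq

62.4


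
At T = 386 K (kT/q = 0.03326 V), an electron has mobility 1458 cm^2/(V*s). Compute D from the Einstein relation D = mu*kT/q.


Step 1: D = mu * (kT/q)
Step 2: D = 1458 * 0.03326
Step 3: D = 48.49 cm^2/s

48.49


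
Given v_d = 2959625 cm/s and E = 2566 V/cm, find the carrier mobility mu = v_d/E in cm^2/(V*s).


Step 1: mu = v_d / E
Step 2: mu = 2959625 / 2566
Step 3: mu = 1153.4 cm^2/(V*s)

1153.4


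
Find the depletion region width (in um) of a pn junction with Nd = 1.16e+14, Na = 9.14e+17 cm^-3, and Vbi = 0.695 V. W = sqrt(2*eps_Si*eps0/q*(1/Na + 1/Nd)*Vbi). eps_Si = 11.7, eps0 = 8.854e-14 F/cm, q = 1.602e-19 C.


Step 1: 1/Na + 1/Nd = 1/9.14e+17 + 1/1.16e+14 = 8.62178e-15
Step 2: 2*eps*eps0/q = 2*11.7*8.854e-14/1.602e-19 = 1.293281e+07
Step 3: W^2 = 1.293281e+07 * 8.62178e-15 * 0.695 = 7.74952e-08
Step 4: W = sqrt(7.74952e-08) = 2.784e-04 cm = 2.784 um

2.784


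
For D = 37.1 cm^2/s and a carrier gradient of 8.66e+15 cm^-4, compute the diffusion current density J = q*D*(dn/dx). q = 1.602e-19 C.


Step 1: J = q * D * (dn/dx)
Step 2: J = 1.602e-19 * 37.1 * 8.66e+15
Step 3: J = 5.15e-02 A/cm^2

5.15e-02


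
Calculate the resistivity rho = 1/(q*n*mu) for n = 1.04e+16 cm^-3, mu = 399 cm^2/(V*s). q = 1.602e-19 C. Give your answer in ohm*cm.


Step 1: sigma = q * n * mu = 1.602e-19 * 1.04e+16 * 399 = 6.64766e-01 S/cm
Step 2: rho = 1 / sigma = 1 / 6.64766e-01 = 1.504 ohm*cm

1.504


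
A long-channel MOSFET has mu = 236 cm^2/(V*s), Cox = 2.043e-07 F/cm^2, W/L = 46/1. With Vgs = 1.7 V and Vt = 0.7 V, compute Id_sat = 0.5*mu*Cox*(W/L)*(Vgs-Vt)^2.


Step 1: Overdrive voltage Vov = Vgs - Vt = 1.7 - 0.7 = 1.0 V
Step 2: W/L = 46/1 = 46
Step 3: Id = 0.5 * 236 * 2.043e-07 * 46 * 1.0^2
Step 4: Id = 1.11e-03 A

1.11e-03


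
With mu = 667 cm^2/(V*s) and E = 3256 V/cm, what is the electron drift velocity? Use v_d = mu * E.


Step 1: v_d = mu * E
Step 2: v_d = 667 * 3256 = 2171752
Step 3: v_d = 2.17e+06 cm/s

2.17e+06


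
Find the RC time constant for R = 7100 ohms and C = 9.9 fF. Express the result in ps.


Step 1: tau = R * C
Step 2: tau = 7100 * 9.9 fF = 7100 * 9.9e-15 F
Step 3: tau = 7.029e-11 s = 70.29 ps

70.29


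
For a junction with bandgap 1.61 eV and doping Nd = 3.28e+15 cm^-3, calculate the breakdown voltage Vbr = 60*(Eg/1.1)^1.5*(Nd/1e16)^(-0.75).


Step 1: Eg/1.1 = 1.61/1.1 = 1.463636
Step 2: (Eg/1.1)^1.5 = 1.463636^1.5 = 1.770719
Step 3: (Nd/1e16)^(-0.75) = (0.328)^(-0.75) = 2.307250
Step 4: Vbr = 60 * 1.770719 * 2.307250 = 245.1 V

245.1


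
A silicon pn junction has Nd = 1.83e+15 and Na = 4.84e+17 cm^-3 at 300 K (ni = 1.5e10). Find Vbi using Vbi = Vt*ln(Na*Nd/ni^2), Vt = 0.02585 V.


Step 1: Compute Na*Nd/ni^2 = 4.84e+17 * 1.83e+15 / (1.5e10)^2 = 3.9365e+12
Step 2: ln(3.9365e+12) = 29.0013
Step 3: Vbi = 0.02585 * 29.0013 = 0.75 V

0.75


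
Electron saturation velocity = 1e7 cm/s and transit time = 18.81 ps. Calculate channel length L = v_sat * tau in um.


Step 1: tau in seconds = 18.81 ps * 1e-12 = 1.8810e-11 s
Step 2: L = v_sat * tau = 1e7 * 1.8810e-11 = 1.8810e-04 cm
Step 3: L in um = 1.8810e-04 * 1e4 = 1.881 um

1.881


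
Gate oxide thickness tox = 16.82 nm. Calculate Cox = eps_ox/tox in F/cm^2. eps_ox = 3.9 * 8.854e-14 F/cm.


Step 1: eps_ox = 3.9 * 8.854e-14 = 3.45306e-13 F/cm
Step 2: tox in cm = 16.82 nm * 1e-7 = 1.6820e-06 cm
Step 3: Cox = 3.45306e-13 / 1.6820e-06 = 2.05e-07 F/cm^2

2.05e-07


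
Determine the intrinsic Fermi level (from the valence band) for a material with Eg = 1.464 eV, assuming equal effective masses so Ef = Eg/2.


Step 1: For an intrinsic semiconductor, the Fermi level sits at midgap.
Step 2: Ef = Eg / 2 = 1.464 / 2 = 0.732 eV

0.732


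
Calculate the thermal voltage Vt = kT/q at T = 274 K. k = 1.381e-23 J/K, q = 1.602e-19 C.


Step 1: kT = 1.381e-23 * 274 = 3.78394e-21 J
Step 2: Vt = kT/q = 3.78394e-21 / 1.602e-19
Step 3: Vt = 0.02362 V

0.02362


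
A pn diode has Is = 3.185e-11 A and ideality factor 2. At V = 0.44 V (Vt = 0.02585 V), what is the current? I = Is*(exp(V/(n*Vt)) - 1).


Step 1: V/(n*Vt) = 0.44/(2*0.02585) = 8.5106
Step 2: exp(8.5106) = 4.9671e+03
Step 3: I = 3.185e-11 * (4.9671e+03 - 1) = 1.58e-07 A

1.58e-07


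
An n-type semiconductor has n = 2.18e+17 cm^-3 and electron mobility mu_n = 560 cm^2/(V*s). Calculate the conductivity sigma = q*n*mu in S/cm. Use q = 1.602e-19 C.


Step 1: sigma = q * n * mu
Step 2: sigma = 1.602e-19 * 2.18e+17 * 560
Step 3: sigma = 1.956e+01 S/cm

1.956e+01


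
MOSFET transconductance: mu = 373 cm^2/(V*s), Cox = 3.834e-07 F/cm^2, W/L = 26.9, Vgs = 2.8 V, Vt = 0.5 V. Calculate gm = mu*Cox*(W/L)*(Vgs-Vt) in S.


Step 1: Vov = Vgs - Vt = 2.8 - 0.5 = 2.3 V
Step 2: gm = mu * Cox * (W/L) * Vov
Step 3: gm = 373 * 3.834e-07 * 26.9 * 2.3 = 8.85e-03 S

8.85e-03


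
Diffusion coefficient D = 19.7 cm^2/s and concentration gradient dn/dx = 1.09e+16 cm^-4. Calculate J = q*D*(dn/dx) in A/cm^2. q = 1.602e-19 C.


Step 1: J = q * D * (dn/dx)
Step 2: J = 1.602e-19 * 19.7 * 1.09e+16
Step 3: J = 3.44e-02 A/cm^2

3.44e-02


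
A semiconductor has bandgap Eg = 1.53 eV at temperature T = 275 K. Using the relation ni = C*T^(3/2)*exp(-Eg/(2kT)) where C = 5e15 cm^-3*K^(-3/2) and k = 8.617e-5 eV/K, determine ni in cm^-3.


Step 1: Compute kT = 8.617e-5 * 275 = 0.02369675 eV
Step 2: Exponent = -Eg/(2kT) = -1.53/(2*0.02369675) = -32.28291
Step 3: T^(3/2) = 275^1.5 = 4560.36
Step 4: ni = 5e15 * 4560.36 * exp(-32.28291) = 2.18e+05 cm^-3

2.18e+05


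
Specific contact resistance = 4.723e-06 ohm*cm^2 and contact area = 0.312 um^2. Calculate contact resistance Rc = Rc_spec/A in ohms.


Step 1: Convert area to cm^2: 0.312 um^2 = 3.1200e-09 cm^2
Step 2: Rc = Rc_spec / A = 4.723e-06 / 3.1200e-09
Step 3: Rc = 1.51e+03 ohms

1.51e+03


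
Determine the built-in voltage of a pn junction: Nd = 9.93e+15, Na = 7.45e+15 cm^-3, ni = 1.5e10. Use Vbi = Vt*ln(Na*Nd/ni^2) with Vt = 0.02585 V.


Step 1: Compute Na*Nd/ni^2 = 7.45e+15 * 9.93e+15 / (1.5e10)^2 = 3.2879e+11
Step 2: ln(3.2879e+11) = 26.5187
Step 3: Vbi = 0.02585 * 26.5187 = 0.686 V

0.686


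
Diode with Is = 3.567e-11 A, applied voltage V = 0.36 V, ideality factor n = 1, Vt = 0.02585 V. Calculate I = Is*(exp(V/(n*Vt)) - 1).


Step 1: V/(n*Vt) = 0.36/(1*0.02585) = 13.9265
Step 2: exp(13.9265) = 1.1174e+06
Step 3: I = 3.567e-11 * (1.1174e+06 - 1) = 3.99e-05 A

3.99e-05


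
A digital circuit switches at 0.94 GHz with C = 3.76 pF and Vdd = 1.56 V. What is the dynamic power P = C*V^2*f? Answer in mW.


Step 1: V^2 = 1.56^2 = 2.4336 V^2
Step 2: P = C*V^2*f = 3.76e-12 F * 2.4336 * 0.94e9 Hz
Step 3: P = 8.60131584e-03 W
Step 4: P = 8.601 mW

8.601


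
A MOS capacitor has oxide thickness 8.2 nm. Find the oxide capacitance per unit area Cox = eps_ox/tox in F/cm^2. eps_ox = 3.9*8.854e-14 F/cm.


Step 1: eps_ox = 3.9 * 8.854e-14 = 3.45306e-13 F/cm
Step 2: tox in cm = 8.2 nm * 1e-7 = 8.2000e-07 cm
Step 3: Cox = 3.45306e-13 / 8.2000e-07 = 4.21e-07 F/cm^2

4.21e-07


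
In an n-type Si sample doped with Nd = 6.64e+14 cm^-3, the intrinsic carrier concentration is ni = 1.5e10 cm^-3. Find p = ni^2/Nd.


Step 1: Since Nd >> ni, n ≈ Nd = 6.64e+14 cm^-3
Step 2: p = ni^2 / n = (1.5e10)^2 / 6.64e+14
Step 3: p = 2.25e20 / 6.64e+14 = 3.39e+05 cm^-3

3.39e+05


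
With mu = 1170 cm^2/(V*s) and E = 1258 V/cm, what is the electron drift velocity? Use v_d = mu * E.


Step 1: v_d = mu * E
Step 2: v_d = 1170 * 1258 = 1471860
Step 3: v_d = 1.47e+06 cm/s

1.47e+06


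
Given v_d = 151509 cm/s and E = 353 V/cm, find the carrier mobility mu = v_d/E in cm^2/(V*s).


Step 1: mu = v_d / E
Step 2: mu = 151509 / 353
Step 3: mu = 429.2 cm^2/(V*s)

429.2


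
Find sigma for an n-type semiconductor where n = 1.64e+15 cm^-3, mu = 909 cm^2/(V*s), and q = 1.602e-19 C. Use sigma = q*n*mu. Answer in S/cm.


Step 1: sigma = q * n * mu
Step 2: sigma = 1.602e-19 * 1.64e+15 * 909
Step 3: sigma = 2.388e-01 S/cm

2.388e-01


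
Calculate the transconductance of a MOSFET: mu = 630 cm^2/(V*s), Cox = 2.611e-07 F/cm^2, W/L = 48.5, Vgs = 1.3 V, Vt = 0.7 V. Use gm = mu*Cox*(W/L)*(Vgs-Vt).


Step 1: Vov = Vgs - Vt = 1.3 - 0.7 = 0.6 V
Step 2: gm = mu * Cox * (W/L) * Vov
Step 3: gm = 630 * 2.611e-07 * 48.5 * 0.6 = 4.79e-03 S

4.79e-03


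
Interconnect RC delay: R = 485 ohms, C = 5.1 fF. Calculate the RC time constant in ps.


Step 1: tau = R * C
Step 2: tau = 485 * 5.1 fF = 485 * 5.1e-15 F
Step 3: tau = 2.4735e-12 s = 2.4735 ps

2.4735


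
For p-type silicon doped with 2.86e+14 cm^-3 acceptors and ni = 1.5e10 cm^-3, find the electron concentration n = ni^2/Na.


Step 1: Majority hole concentration p ≈ Na = 2.86e+14 cm^-3
Step 2: n = ni^2 / Na = (1.5e10)^2 / 2.86e+14
Step 3: n = 7.87e+05 cm^-3

7.87e+05


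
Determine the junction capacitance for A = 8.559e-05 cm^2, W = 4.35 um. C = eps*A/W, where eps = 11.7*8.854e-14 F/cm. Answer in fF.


Step 1: eps_Si = 11.7 * 8.854e-14 = 1.035918e-12 F/cm
Step 2: W in cm = 4.35 * 1e-4 = 4.35e-04 cm
Step 3: C = 1.035918e-12 * 8.559e-05 / 4.35e-04 = 2.038258e-13 F
Step 4: C = 203.83 fF

203.83


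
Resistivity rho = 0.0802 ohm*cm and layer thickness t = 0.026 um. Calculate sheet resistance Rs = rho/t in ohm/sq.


Step 1: Convert thickness to cm: t = 0.026 um = 2.6000e-06 cm
Step 2: Rs = rho / t = 0.0802 / 2.6000e-06
Step 3: Rs = 30846.2 ohm/sq

30846.2


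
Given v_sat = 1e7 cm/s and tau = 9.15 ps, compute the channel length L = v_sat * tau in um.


Step 1: tau in seconds = 9.15 ps * 1e-12 = 9.1500e-12 s
Step 2: L = v_sat * tau = 1e7 * 9.1500e-12 = 9.1500e-05 cm
Step 3: L in um = 9.1500e-05 * 1e4 = 0.915 um

0.915


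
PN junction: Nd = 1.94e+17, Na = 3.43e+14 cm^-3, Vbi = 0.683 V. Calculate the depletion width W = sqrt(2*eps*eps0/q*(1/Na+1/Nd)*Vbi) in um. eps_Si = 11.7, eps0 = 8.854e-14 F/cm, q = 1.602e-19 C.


Step 1: 1/Na + 1/Nd = 1/3.43e+14 + 1/1.94e+17 = 2.92061e-15
Step 2: 2*eps*eps0/q = 2*11.7*8.854e-14/1.602e-19 = 1.293281e+07
Step 3: W^2 = 1.293281e+07 * 2.92061e-15 * 0.683 = 2.57981e-08
Step 4: W = sqrt(2.57981e-08) = 1.606e-04 cm = 1.606 um

1.606


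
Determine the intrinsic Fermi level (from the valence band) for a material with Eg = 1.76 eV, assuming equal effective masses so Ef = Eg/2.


Step 1: For an intrinsic semiconductor, the Fermi level sits at midgap.
Step 2: Ef = Eg / 2 = 1.76 / 2 = 0.88 eV

0.88


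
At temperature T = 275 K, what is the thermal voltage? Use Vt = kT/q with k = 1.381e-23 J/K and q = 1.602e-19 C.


Step 1: kT = 1.381e-23 * 275 = 3.79775e-21 J
Step 2: Vt = kT/q = 3.79775e-21 / 1.602e-19
Step 3: Vt = 0.02371 V

0.02371


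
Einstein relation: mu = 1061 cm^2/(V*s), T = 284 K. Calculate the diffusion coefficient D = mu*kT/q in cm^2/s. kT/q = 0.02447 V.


Step 1: D = mu * (kT/q)
Step 2: D = 1061 * 0.02447
Step 3: D = 25.96 cm^2/s

25.96


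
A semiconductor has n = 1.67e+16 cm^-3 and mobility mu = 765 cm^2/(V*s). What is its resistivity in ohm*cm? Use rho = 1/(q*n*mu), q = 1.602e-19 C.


Step 1: sigma = q * n * mu = 1.602e-19 * 1.67e+16 * 765 = 2.04664e+00 S/cm
Step 2: rho = 1 / sigma = 1 / 2.04664e+00 = 0.4886 ohm*cm

0.4886


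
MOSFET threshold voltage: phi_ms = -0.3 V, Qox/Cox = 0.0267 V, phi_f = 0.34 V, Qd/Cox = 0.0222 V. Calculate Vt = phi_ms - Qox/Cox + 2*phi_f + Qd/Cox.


Step 1: Vt = phi_ms - Qox/Cox + 2*phi_f + Qd/Cox
Step 2: Vt = -0.3 - 0.0267 + 2*0.34 + 0.0222
Step 3: Vt = -0.3 - 0.0267 + 0.68 + 0.0222
Step 4: Vt = 0.3755 V

0.3755


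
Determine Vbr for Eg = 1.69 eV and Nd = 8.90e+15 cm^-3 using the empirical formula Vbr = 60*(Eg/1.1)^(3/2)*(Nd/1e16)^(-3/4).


Step 1: Eg/1.1 = 1.69/1.1 = 1.536364
Step 2: (Eg/1.1)^1.5 = 1.536364^1.5 = 1.904326
Step 3: (Nd/1e16)^(-0.75) = (0.89)^(-0.75) = 1.091334
Step 4: Vbr = 60 * 1.904326 * 1.091334 = 124.7 V

124.7


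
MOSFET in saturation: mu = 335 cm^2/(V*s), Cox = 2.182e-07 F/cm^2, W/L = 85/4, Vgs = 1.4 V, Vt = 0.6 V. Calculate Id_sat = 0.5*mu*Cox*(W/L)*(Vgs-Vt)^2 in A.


Step 1: Overdrive voltage Vov = Vgs - Vt = 1.4 - 0.6 = 0.8 V
Step 2: W/L = 85/4 = 21.25
Step 3: Id = 0.5 * 335 * 2.182e-07 * 21.25 * 0.8^2
Step 4: Id = 4.97e-04 A

4.97e-04


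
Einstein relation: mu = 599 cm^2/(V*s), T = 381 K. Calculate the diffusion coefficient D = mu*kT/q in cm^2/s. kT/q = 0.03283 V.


Step 1: D = mu * (kT/q)
Step 2: D = 599 * 0.03283
Step 3: D = 19.67 cm^2/s

19.67


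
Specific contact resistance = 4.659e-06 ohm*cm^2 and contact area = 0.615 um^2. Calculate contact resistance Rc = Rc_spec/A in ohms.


Step 1: Convert area to cm^2: 0.615 um^2 = 6.1500e-09 cm^2
Step 2: Rc = Rc_spec / A = 4.659e-06 / 6.1500e-09
Step 3: Rc = 7.58e+02 ohms

7.58e+02


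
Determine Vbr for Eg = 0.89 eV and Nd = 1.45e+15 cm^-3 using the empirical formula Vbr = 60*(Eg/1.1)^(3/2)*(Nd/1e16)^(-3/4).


Step 1: Eg/1.1 = 0.89/1.1 = 0.809091
Step 2: (Eg/1.1)^1.5 = 0.809091^1.5 = 0.727773
Step 3: (Nd/1e16)^(-0.75) = (0.145)^(-0.75) = 4.255729
Step 4: Vbr = 60 * 0.727773 * 4.255729 = 185.8 V

185.8


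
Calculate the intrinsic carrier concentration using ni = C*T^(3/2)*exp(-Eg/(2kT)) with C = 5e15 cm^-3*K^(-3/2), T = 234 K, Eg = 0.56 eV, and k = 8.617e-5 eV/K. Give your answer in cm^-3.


Step 1: Compute kT = 8.617e-5 * 234 = 0.02016378 eV
Step 2: Exponent = -Eg/(2kT) = -0.56/(2*0.02016378) = -13.88629
Step 3: T^(3/2) = 234^1.5 = 3579.51
Step 4: ni = 5e15 * 3579.51 * exp(-13.88629) = 1.67e+13 cm^-3

1.67e+13


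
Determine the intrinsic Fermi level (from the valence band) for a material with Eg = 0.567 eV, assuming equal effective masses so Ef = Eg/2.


Step 1: For an intrinsic semiconductor, the Fermi level sits at midgap.
Step 2: Ef = Eg / 2 = 0.567 / 2 = 0.2835 eV

0.2835


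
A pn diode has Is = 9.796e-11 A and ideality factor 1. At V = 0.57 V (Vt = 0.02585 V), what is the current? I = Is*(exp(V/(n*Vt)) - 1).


Step 1: V/(n*Vt) = 0.57/(1*0.02585) = 22.0503
Step 2: exp(22.0503) = 3.7698e+09
Step 3: I = 9.796e-11 * (3.7698e+09 - 1) = 3.69e-01 A

3.69e-01


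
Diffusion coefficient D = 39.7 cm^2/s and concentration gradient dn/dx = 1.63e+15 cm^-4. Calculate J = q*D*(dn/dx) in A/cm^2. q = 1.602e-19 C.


Step 1: J = q * D * (dn/dx)
Step 2: J = 1.602e-19 * 39.7 * 1.63e+15
Step 3: J = 1.04e-02 A/cm^2

1.04e-02


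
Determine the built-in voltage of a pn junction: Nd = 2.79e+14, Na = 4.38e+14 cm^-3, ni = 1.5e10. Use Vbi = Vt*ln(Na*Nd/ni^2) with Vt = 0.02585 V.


Step 1: Compute Na*Nd/ni^2 = 4.38e+14 * 2.79e+14 / (1.5e10)^2 = 5.4312e+08
Step 2: ln(5.4312e+08) = 20.1128
Step 3: Vbi = 0.02585 * 20.1128 = 0.52 V

0.52


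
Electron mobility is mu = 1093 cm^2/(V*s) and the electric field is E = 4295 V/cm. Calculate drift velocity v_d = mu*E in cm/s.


Step 1: v_d = mu * E
Step 2: v_d = 1093 * 4295 = 4694435
Step 3: v_d = 4.69e+06 cm/s

4.69e+06


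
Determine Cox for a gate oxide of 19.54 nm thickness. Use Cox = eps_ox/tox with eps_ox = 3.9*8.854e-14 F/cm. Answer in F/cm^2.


Step 1: eps_ox = 3.9 * 8.854e-14 = 3.45306e-13 F/cm
Step 2: tox in cm = 19.54 nm * 1e-7 = 1.9540e-06 cm
Step 3: Cox = 3.45306e-13 / 1.9540e-06 = 1.77e-07 F/cm^2

1.77e-07


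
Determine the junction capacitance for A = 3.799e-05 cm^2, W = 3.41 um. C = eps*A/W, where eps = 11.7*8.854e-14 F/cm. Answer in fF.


Step 1: eps_Si = 11.7 * 8.854e-14 = 1.035918e-12 F/cm
Step 2: W in cm = 3.41 * 1e-4 = 3.41e-04 cm
Step 3: C = 1.035918e-12 * 3.799e-05 / 3.41e-04 = 1.154092e-13 F
Step 4: C = 115.41 fF

115.41


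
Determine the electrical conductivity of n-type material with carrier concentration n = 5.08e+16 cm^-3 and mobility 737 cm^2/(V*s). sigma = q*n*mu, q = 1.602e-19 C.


Step 1: sigma = q * n * mu
Step 2: sigma = 1.602e-19 * 5.08e+16 * 737
Step 3: sigma = 5.998e+00 S/cm

5.998e+00


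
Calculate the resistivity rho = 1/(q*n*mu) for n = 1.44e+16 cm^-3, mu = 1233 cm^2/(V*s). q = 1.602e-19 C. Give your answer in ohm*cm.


Step 1: sigma = q * n * mu = 1.602e-19 * 1.44e+16 * 1233 = 2.84438e+00 S/cm
Step 2: rho = 1 / sigma = 1 / 2.84438e+00 = 0.3516 ohm*cm

0.3516


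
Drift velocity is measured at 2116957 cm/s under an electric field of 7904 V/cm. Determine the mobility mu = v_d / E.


Step 1: mu = v_d / E
Step 2: mu = 2116957 / 7904
Step 3: mu = 267.83 cm^2/(V*s)

267.83


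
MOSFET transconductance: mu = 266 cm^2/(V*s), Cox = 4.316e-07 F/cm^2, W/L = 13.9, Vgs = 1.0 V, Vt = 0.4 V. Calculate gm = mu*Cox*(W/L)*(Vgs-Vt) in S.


Step 1: Vov = Vgs - Vt = 1.0 - 0.4 = 0.6 V
Step 2: gm = mu * Cox * (W/L) * Vov
Step 3: gm = 266 * 4.316e-07 * 13.9 * 0.6 = 9.57e-04 S

9.57e-04


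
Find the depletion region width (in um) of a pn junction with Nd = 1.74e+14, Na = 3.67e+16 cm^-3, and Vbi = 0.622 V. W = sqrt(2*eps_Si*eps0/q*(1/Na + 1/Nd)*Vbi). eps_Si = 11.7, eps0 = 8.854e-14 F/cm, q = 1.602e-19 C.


Step 1: 1/Na + 1/Nd = 1/3.67e+16 + 1/1.74e+14 = 5.77437e-15
Step 2: 2*eps*eps0/q = 2*11.7*8.854e-14/1.602e-19 = 1.293281e+07
Step 3: W^2 = 1.293281e+07 * 5.77437e-15 * 0.622 = 4.64502e-08
Step 4: W = sqrt(4.64502e-08) = 2.155e-04 cm = 2.155 um

2.155


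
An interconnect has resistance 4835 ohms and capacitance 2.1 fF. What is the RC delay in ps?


Step 1: tau = R * C
Step 2: tau = 4835 * 2.1 fF = 4835 * 2.1e-15 F
Step 3: tau = 1.01535e-11 s = 10.1535 ps

10.1535


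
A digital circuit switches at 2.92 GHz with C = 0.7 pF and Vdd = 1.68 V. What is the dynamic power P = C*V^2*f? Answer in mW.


Step 1: V^2 = 1.68^2 = 2.8224 V^2
Step 2: P = C*V^2*f = 0.7e-12 F * 2.8224 * 2.92e9 Hz
Step 3: P = 5.7689856e-03 W
Step 4: P = 5.769 mW

5.769


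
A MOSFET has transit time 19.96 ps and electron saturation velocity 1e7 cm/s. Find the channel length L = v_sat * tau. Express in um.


Step 1: tau in seconds = 19.96 ps * 1e-12 = 1.9960e-11 s
Step 2: L = v_sat * tau = 1e7 * 1.9960e-11 = 1.9960e-04 cm
Step 3: L in um = 1.9960e-04 * 1e4 = 1.996 um

1.996


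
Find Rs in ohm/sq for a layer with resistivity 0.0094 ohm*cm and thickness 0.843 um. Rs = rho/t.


Step 1: Convert thickness to cm: t = 0.843 um = 8.4300e-05 cm
Step 2: Rs = rho / t = 0.0094 / 8.4300e-05
Step 3: Rs = 111.5 ohm/sq

111.5


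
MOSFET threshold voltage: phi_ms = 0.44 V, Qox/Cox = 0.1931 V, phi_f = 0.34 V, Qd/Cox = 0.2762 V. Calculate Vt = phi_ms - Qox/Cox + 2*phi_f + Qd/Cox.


Step 1: Vt = phi_ms - Qox/Cox + 2*phi_f + Qd/Cox
Step 2: Vt = 0.44 - 0.1931 + 2*0.34 + 0.2762
Step 3: Vt = 0.44 - 0.1931 + 0.68 + 0.2762
Step 4: Vt = 1.2031 V

1.2031


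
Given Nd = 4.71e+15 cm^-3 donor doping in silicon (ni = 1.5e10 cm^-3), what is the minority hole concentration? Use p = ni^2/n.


Step 1: Since Nd >> ni, n ≈ Nd = 4.71e+15 cm^-3
Step 2: p = ni^2 / n = (1.5e10)^2 / 4.71e+15
Step 3: p = 2.25e20 / 4.71e+15 = 4.78e+04 cm^-3

4.78e+04


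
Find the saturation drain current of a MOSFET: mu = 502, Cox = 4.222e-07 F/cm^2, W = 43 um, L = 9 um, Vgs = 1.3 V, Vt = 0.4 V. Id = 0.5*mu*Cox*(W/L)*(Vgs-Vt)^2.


Step 1: Overdrive voltage Vov = Vgs - Vt = 1.3 - 0.4 = 0.9 V
Step 2: W/L = 43/9 = 4.77778
Step 3: Id = 0.5 * 502 * 4.222e-07 * 4.77778 * 0.9^2
Step 4: Id = 4.10e-04 A

4.10e-04


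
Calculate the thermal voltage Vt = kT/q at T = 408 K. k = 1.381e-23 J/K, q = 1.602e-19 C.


Step 1: kT = 1.381e-23 * 408 = 5.63448e-21 J
Step 2: Vt = kT/q = 5.63448e-21 / 1.602e-19
Step 3: Vt = 0.03517 V

0.03517


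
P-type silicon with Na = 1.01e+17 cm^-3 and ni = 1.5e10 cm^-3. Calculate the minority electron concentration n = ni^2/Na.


Step 1: Majority hole concentration p ≈ Na = 1.01e+17 cm^-3
Step 2: n = ni^2 / Na = (1.5e10)^2 / 1.01e+17
Step 3: n = 2.23e+03 cm^-3

2.23e+03


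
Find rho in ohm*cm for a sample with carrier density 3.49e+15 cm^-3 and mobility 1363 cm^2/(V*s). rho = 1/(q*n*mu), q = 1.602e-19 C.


Step 1: sigma = q * n * mu = 1.602e-19 * 3.49e+15 * 1363 = 7.62051e-01 S/cm
Step 2: rho = 1 / sigma = 1 / 7.62051e-01 = 1.312 ohm*cm

1.312


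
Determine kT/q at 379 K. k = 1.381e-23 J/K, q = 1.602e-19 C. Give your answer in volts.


Step 1: kT = 1.381e-23 * 379 = 5.23399e-21 J
Step 2: Vt = kT/q = 5.23399e-21 / 1.602e-19
Step 3: Vt = 0.03267 V

0.03267


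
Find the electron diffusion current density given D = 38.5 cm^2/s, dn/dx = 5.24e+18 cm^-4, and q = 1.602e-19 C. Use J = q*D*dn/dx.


Step 1: J = q * D * (dn/dx)
Step 2: J = 1.602e-19 * 38.5 * 5.24e+18
Step 3: J = 3.23e+01 A/cm^2

3.23e+01


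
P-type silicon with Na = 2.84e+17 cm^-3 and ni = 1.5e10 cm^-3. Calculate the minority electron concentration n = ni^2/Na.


Step 1: Majority hole concentration p ≈ Na = 2.84e+17 cm^-3
Step 2: n = ni^2 / Na = (1.5e10)^2 / 2.84e+17
Step 3: n = 7.92e+02 cm^-3

7.92e+02


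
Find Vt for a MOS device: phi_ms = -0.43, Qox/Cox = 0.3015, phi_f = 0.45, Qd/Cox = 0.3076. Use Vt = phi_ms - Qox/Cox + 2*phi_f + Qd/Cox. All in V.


Step 1: Vt = phi_ms - Qox/Cox + 2*phi_f + Qd/Cox
Step 2: Vt = -0.43 - 0.3015 + 2*0.45 + 0.3076
Step 3: Vt = -0.43 - 0.3015 + 0.9 + 0.3076
Step 4: Vt = 0.4761 V

0.4761


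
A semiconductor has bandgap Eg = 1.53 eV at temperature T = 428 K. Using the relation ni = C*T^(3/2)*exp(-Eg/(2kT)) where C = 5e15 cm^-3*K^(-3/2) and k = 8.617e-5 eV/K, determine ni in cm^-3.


Step 1: Compute kT = 8.617e-5 * 428 = 0.03688076 eV
Step 2: Exponent = -Eg/(2kT) = -1.53/(2*0.03688076) = -20.74252
Step 3: T^(3/2) = 428^1.5 = 8854.53
Step 4: ni = 5e15 * 8854.53 * exp(-20.74252) = 4.34e+10 cm^-3

4.34e+10


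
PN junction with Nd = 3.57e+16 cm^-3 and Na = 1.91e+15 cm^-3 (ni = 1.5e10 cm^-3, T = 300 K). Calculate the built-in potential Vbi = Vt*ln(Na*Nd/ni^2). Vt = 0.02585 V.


Step 1: Compute Na*Nd/ni^2 = 1.91e+15 * 3.57e+16 / (1.5e10)^2 = 3.0305e+11
Step 2: ln(3.0305e+11) = 26.4372
Step 3: Vbi = 0.02585 * 26.4372 = 0.683 V

0.683


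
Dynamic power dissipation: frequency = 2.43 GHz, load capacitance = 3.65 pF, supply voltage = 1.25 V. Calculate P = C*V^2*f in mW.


Step 1: V^2 = 1.25^2 = 1.5625 V^2
Step 2: P = C*V^2*f = 3.65e-12 F * 1.5625 * 2.43e9 Hz
Step 3: P = 1.385859375e-02 W
Step 4: P = 13.859 mW

13.859


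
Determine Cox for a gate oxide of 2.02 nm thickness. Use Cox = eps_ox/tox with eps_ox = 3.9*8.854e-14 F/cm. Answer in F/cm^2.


Step 1: eps_ox = 3.9 * 8.854e-14 = 3.45306e-13 F/cm
Step 2: tox in cm = 2.02 nm * 1e-7 = 2.0200e-07 cm
Step 3: Cox = 3.45306e-13 / 2.0200e-07 = 1.71e-06 F/cm^2

1.71e-06


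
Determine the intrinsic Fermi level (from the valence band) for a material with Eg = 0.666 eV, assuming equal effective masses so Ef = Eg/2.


Step 1: For an intrinsic semiconductor, the Fermi level sits at midgap.
Step 2: Ef = Eg / 2 = 0.666 / 2 = 0.333 eV

0.333


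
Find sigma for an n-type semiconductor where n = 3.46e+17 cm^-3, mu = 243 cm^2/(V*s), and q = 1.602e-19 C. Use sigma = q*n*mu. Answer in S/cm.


Step 1: sigma = q * n * mu
Step 2: sigma = 1.602e-19 * 3.46e+17 * 243
Step 3: sigma = 1.347e+01 S/cm

1.347e+01


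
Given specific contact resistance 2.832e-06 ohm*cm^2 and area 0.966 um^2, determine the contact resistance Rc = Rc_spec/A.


Step 1: Convert area to cm^2: 0.966 um^2 = 9.6600e-09 cm^2
Step 2: Rc = Rc_spec / A = 2.832e-06 / 9.6600e-09
Step 3: Rc = 2.93e+02 ohms

2.93e+02


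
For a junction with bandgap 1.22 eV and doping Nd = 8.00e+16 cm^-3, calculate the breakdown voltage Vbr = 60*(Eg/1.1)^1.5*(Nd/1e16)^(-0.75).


Step 1: Eg/1.1 = 1.22/1.1 = 1.109091
Step 2: (Eg/1.1)^1.5 = 1.109091^1.5 = 1.168021
Step 3: (Nd/1e16)^(-0.75) = (8.0)^(-0.75) = 0.210224
Step 4: Vbr = 60 * 1.168021 * 0.210224 = 14.7 V

14.7


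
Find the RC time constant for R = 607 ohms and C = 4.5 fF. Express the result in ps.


Step 1: tau = R * C
Step 2: tau = 607 * 4.5 fF = 607 * 4.5e-15 F
Step 3: tau = 2.7315e-12 s = 2.7315 ps

2.7315


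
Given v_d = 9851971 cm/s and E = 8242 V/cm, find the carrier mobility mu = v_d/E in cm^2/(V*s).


Step 1: mu = v_d / E
Step 2: mu = 9851971 / 8242
Step 3: mu = 1195.34 cm^2/(V*s)

1195.34


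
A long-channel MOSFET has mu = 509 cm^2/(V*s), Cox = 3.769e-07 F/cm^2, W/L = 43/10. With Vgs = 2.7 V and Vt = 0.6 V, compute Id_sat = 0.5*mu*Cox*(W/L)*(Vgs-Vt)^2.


Step 1: Overdrive voltage Vov = Vgs - Vt = 2.7 - 0.6 = 2.1 V
Step 2: W/L = 43/10 = 4.3
Step 3: Id = 0.5 * 509 * 3.769e-07 * 4.3 * 2.1^2
Step 4: Id = 1.82e-03 A

1.82e-03


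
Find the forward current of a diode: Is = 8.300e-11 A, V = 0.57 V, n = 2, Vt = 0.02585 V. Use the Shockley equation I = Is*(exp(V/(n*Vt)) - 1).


Step 1: V/(n*Vt) = 0.57/(2*0.02585) = 11.0251
Step 2: exp(11.0251) = 6.1396e+04
Step 3: I = 8.300e-11 * (6.1396e+04 - 1) = 5.10e-06 A

5.10e-06


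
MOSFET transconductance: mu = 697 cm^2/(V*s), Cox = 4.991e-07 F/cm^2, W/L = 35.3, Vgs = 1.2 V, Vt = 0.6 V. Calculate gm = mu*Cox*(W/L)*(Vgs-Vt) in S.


Step 1: Vov = Vgs - Vt = 1.2 - 0.6 = 0.6 V
Step 2: gm = mu * Cox * (W/L) * Vov
Step 3: gm = 697 * 4.991e-07 * 35.3 * 0.6 = 7.37e-03 S

7.37e-03


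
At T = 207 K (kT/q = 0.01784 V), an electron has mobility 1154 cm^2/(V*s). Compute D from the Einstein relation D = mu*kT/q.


Step 1: D = mu * (kT/q)
Step 2: D = 1154 * 0.01784
Step 3: D = 20.59 cm^2/s

20.59


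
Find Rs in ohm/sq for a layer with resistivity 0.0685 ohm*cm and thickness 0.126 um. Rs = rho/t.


Step 1: Convert thickness to cm: t = 0.126 um = 1.2600e-05 cm
Step 2: Rs = rho / t = 0.0685 / 1.2600e-05
Step 3: Rs = 5436.5 ohm/sq

5436.5


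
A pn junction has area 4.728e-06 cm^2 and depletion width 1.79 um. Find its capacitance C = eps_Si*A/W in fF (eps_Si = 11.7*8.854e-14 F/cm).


Step 1: eps_Si = 11.7 * 8.854e-14 = 1.035918e-12 F/cm
Step 2: W in cm = 1.79 * 1e-4 = 1.79e-04 cm
Step 3: C = 1.035918e-12 * 4.728e-06 / 1.79e-04 = 2.736212e-14 F
Step 4: C = 27.36 fF

27.36


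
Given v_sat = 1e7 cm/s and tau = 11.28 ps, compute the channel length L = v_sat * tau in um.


Step 1: tau in seconds = 11.28 ps * 1e-12 = 1.1280e-11 s
Step 2: L = v_sat * tau = 1e7 * 1.1280e-11 = 1.1280e-04 cm
Step 3: L in um = 1.1280e-04 * 1e4 = 1.128 um

1.128


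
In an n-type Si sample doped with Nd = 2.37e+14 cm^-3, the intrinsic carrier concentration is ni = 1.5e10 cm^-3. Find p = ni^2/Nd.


Step 1: Since Nd >> ni, n ≈ Nd = 2.37e+14 cm^-3
Step 2: p = ni^2 / n = (1.5e10)^2 / 2.37e+14
Step 3: p = 2.25e20 / 2.37e+14 = 9.49e+05 cm^-3

9.49e+05


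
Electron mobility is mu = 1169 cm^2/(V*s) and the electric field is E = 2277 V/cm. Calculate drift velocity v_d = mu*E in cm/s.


Step 1: v_d = mu * E
Step 2: v_d = 1169 * 2277 = 2661813
Step 3: v_d = 2.66e+06 cm/s

2.66e+06


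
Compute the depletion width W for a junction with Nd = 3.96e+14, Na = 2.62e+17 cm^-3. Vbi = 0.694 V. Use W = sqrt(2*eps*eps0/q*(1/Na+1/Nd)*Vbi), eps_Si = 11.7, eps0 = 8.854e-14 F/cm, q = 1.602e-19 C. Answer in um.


Step 1: 1/Na + 1/Nd = 1/2.62e+17 + 1/3.96e+14 = 2.52907e-15
Step 2: 2*eps*eps0/q = 2*11.7*8.854e-14/1.602e-19 = 1.293281e+07
Step 3: W^2 = 1.293281e+07 * 2.52907e-15 * 0.694 = 2.26993e-08
Step 4: W = sqrt(2.26993e-08) = 1.507e-04 cm = 1.507 um

1.507


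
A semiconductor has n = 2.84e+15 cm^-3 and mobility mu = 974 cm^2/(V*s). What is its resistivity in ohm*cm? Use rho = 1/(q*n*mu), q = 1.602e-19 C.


Step 1: sigma = q * n * mu = 1.602e-19 * 2.84e+15 * 974 = 4.43139e-01 S/cm
Step 2: rho = 1 / sigma = 1 / 4.43139e-01 = 2.257 ohm*cm

2.257


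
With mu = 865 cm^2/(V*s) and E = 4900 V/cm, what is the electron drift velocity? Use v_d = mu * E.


Step 1: v_d = mu * E
Step 2: v_d = 865 * 4900 = 4238500
Step 3: v_d = 4.24e+06 cm/s

4.24e+06


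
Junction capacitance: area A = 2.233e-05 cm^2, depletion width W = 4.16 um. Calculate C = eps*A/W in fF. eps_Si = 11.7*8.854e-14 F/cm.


Step 1: eps_Si = 11.7 * 8.854e-14 = 1.035918e-12 F/cm
Step 2: W in cm = 4.16 * 1e-4 = 4.16e-04 cm
Step 3: C = 1.035918e-12 * 2.233e-05 / 4.16e-04 = 5.560589e-14 F
Step 4: C = 55.61 fF

55.61


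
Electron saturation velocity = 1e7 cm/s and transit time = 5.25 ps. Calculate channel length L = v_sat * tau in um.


Step 1: tau in seconds = 5.25 ps * 1e-12 = 5.2500e-12 s
Step 2: L = v_sat * tau = 1e7 * 5.2500e-12 = 5.2500e-05 cm
Step 3: L in um = 5.2500e-05 * 1e4 = 0.525 um

0.525


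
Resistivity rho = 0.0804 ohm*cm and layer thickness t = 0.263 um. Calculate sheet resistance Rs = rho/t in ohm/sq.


Step 1: Convert thickness to cm: t = 0.263 um = 2.6300e-05 cm
Step 2: Rs = rho / t = 0.0804 / 2.6300e-05
Step 3: Rs = 3057.0 ohm/sq

3057.0


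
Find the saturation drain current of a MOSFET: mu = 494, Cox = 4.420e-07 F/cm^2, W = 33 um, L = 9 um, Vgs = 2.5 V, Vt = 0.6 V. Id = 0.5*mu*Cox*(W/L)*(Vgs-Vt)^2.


Step 1: Overdrive voltage Vov = Vgs - Vt = 2.5 - 0.6 = 1.9 V
Step 2: W/L = 33/9 = 3.66667
Step 3: Id = 0.5 * 494 * 4.420e-07 * 3.66667 * 1.9^2
Step 4: Id = 1.45e-03 A

1.45e-03


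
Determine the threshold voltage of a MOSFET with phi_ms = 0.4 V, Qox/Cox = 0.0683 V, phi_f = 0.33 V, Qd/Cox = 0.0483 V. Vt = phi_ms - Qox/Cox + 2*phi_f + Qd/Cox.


Step 1: Vt = phi_ms - Qox/Cox + 2*phi_f + Qd/Cox
Step 2: Vt = 0.4 - 0.0683 + 2*0.33 + 0.0483
Step 3: Vt = 0.4 - 0.0683 + 0.66 + 0.0483
Step 4: Vt = 1.04 V

1.04


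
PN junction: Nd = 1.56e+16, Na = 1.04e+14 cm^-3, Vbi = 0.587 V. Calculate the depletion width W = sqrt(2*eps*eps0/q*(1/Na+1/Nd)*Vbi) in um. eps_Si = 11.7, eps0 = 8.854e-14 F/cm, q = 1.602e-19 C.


Step 1: 1/Na + 1/Nd = 1/1.04e+14 + 1/1.56e+16 = 9.67949e-15
Step 2: 2*eps*eps0/q = 2*11.7*8.854e-14/1.602e-19 = 1.293281e+07
Step 3: W^2 = 1.293281e+07 * 9.67949e-15 * 0.587 = 7.34824e-08
Step 4: W = sqrt(7.34824e-08) = 2.711e-04 cm = 2.711 um

2.711


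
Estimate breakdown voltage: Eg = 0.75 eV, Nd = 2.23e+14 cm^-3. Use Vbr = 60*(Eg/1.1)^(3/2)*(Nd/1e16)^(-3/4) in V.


Step 1: Eg/1.1 = 0.75/1.1 = 0.681818
Step 2: (Eg/1.1)^1.5 = 0.681818^1.5 = 0.562993
Step 3: (Nd/1e16)^(-0.75) = (0.0223)^(-0.75) = 17.328914
Step 4: Vbr = 60 * 0.562993 * 17.328914 = 585.4 V

585.4


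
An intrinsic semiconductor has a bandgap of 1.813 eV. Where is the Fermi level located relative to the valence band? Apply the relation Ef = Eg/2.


Step 1: For an intrinsic semiconductor, the Fermi level sits at midgap.
Step 2: Ef = Eg / 2 = 1.813 / 2 = 0.9065 eV

0.9065


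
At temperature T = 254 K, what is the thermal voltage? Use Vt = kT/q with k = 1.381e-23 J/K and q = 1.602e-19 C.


Step 1: kT = 1.381e-23 * 254 = 3.50774e-21 J
Step 2: Vt = kT/q = 3.50774e-21 / 1.602e-19
Step 3: Vt = 0.0219 V

0.0219


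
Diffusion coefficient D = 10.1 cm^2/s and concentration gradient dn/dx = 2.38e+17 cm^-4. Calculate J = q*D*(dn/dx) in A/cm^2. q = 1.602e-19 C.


Step 1: J = q * D * (dn/dx)
Step 2: J = 1.602e-19 * 10.1 * 2.38e+17
Step 3: J = 3.85e-01 A/cm^2

3.85e-01


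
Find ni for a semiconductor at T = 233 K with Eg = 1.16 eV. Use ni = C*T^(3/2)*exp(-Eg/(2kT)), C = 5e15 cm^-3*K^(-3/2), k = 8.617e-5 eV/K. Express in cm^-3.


Step 1: Compute kT = 8.617e-5 * 233 = 0.02007761 eV
Step 2: Exponent = -Eg/(2kT) = -1.16/(2*0.02007761) = -28.88790
Step 3: T^(3/2) = 233^1.5 = 3556.59
Step 4: ni = 5e15 * 3556.59 * exp(-28.88790) = 5.06e+06 cm^-3

5.06e+06


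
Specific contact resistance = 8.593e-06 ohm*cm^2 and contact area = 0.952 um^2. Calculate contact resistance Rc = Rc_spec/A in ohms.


Step 1: Convert area to cm^2: 0.952 um^2 = 9.5200e-09 cm^2
Step 2: Rc = Rc_spec / A = 8.593e-06 / 9.5200e-09
Step 3: Rc = 9.03e+02 ohms

9.03e+02


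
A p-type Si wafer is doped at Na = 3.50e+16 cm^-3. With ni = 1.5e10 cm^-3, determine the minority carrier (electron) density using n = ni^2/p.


Step 1: Majority hole concentration p ≈ Na = 3.50e+16 cm^-3
Step 2: n = ni^2 / Na = (1.5e10)^2 / 3.50e+16
Step 3: n = 6.43e+03 cm^-3

6.43e+03


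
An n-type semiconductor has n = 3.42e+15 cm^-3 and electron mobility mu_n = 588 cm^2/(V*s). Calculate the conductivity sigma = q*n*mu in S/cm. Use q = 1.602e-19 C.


Step 1: sigma = q * n * mu
Step 2: sigma = 1.602e-19 * 3.42e+15 * 588
Step 3: sigma = 3.222e-01 S/cm

3.222e-01


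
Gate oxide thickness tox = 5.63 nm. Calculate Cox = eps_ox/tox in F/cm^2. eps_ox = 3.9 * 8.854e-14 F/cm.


Step 1: eps_ox = 3.9 * 8.854e-14 = 3.45306e-13 F/cm
Step 2: tox in cm = 5.63 nm * 1e-7 = 5.6300e-07 cm
Step 3: Cox = 3.45306e-13 / 5.6300e-07 = 6.13e-07 F/cm^2

6.13e-07


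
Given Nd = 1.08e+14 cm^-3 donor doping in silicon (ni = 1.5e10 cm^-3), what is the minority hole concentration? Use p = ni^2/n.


Step 1: Since Nd >> ni, n ≈ Nd = 1.08e+14 cm^-3
Step 2: p = ni^2 / n = (1.5e10)^2 / 1.08e+14
Step 3: p = 2.25e20 / 1.08e+14 = 2.08e+06 cm^-3

2.08e+06


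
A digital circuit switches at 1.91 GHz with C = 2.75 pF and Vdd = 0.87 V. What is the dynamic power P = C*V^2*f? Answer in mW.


Step 1: V^2 = 0.87^2 = 0.7569 V^2
Step 2: P = C*V^2*f = 2.75e-12 F * 0.7569 * 1.91e9 Hz
Step 3: P = 3.97561725e-03 W
Step 4: P = 3.976 mW

3.976


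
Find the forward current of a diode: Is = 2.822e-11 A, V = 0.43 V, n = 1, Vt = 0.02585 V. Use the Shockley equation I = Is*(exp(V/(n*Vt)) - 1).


Step 1: V/(n*Vt) = 0.43/(1*0.02585) = 16.6344
Step 2: exp(16.6344) = 1.6758e+07
Step 3: I = 2.822e-11 * (1.6758e+07 - 1) = 4.73e-04 A

4.73e-04


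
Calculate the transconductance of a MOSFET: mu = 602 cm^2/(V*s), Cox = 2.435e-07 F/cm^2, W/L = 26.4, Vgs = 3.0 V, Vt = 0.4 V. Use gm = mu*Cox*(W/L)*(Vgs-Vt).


Step 1: Vov = Vgs - Vt = 3.0 - 0.4 = 2.6 V
Step 2: gm = mu * Cox * (W/L) * Vov
Step 3: gm = 602 * 2.435e-07 * 26.4 * 2.6 = 1.01e-02 S

1.01e-02


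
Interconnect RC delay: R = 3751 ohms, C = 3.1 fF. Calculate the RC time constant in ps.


Step 1: tau = R * C
Step 2: tau = 3751 * 3.1 fF = 3751 * 3.1e-15 F
Step 3: tau = 1.16281e-11 s = 11.6281 ps

11.6281


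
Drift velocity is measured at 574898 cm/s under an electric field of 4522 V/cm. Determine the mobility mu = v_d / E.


Step 1: mu = v_d / E
Step 2: mu = 574898 / 4522
Step 3: mu = 127.13 cm^2/(V*s)

127.13


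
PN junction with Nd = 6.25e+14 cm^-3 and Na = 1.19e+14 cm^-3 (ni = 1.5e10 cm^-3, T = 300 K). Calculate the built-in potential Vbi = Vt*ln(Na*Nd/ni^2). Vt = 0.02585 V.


Step 1: Compute Na*Nd/ni^2 = 1.19e+14 * 6.25e+14 / (1.5e10)^2 = 3.3056e+08
Step 2: ln(3.3056e+08) = 19.6163
Step 3: Vbi = 0.02585 * 19.6163 = 0.507 V

0.507


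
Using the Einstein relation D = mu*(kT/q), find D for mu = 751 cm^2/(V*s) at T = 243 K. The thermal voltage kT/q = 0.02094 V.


Step 1: D = mu * (kT/q)
Step 2: D = 751 * 0.02094
Step 3: D = 15.73 cm^2/s

15.73


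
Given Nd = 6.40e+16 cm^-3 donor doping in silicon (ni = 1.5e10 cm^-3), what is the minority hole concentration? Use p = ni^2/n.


Step 1: Since Nd >> ni, n ≈ Nd = 6.40e+16 cm^-3
Step 2: p = ni^2 / n = (1.5e10)^2 / 6.40e+16
Step 3: p = 2.25e20 / 6.40e+16 = 3.52e+03 cm^-3

3.52e+03


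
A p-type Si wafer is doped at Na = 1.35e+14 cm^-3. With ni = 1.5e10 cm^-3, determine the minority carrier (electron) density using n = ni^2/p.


Step 1: Majority hole concentration p ≈ Na = 1.35e+14 cm^-3
Step 2: n = ni^2 / Na = (1.5e10)^2 / 1.35e+14
Step 3: n = 1.67e+06 cm^-3

1.67e+06


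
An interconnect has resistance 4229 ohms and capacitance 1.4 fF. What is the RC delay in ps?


Step 1: tau = R * C
Step 2: tau = 4229 * 1.4 fF = 4229 * 1.4e-15 F
Step 3: tau = 5.9206e-12 s = 5.9206 ps

5.9206


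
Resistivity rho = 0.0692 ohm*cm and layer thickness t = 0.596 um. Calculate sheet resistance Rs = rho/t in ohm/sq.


Step 1: Convert thickness to cm: t = 0.596 um = 5.9600e-05 cm
Step 2: Rs = rho / t = 0.0692 / 5.9600e-05
Step 3: Rs = 1161.1 ohm/sq

1161.1


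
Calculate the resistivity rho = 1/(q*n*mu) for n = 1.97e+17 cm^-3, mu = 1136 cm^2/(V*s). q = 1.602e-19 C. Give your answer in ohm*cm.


Step 1: sigma = q * n * mu = 1.602e-19 * 1.97e+17 * 1136 = 3.58515e+01 S/cm
Step 2: rho = 1 / sigma = 1 / 3.58515e+01 = 0.02789 ohm*cm

0.02789


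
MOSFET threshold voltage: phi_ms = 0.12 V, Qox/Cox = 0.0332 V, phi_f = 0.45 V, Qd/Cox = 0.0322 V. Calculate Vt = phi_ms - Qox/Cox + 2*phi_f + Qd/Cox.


Step 1: Vt = phi_ms - Qox/Cox + 2*phi_f + Qd/Cox
Step 2: Vt = 0.12 - 0.0332 + 2*0.45 + 0.0322
Step 3: Vt = 0.12 - 0.0332 + 0.9 + 0.0322
Step 4: Vt = 1.019 V

1.019


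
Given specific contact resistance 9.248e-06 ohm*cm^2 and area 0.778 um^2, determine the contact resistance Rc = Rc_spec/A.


Step 1: Convert area to cm^2: 0.778 um^2 = 7.7800e-09 cm^2
Step 2: Rc = Rc_spec / A = 9.248e-06 / 7.7800e-09
Step 3: Rc = 1.19e+03 ohms

1.19e+03
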